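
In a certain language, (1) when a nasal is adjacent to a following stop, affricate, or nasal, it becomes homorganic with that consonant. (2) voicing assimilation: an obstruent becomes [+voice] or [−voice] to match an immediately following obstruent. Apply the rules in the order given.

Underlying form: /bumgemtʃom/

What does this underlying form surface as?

[buŋgeɲtʃom]

Rule 1: /m/ before /g/ (velar) → [ŋ]
Rule 1: /m/ before /tʃ/ (palatal) → [ɲ]
After rule 1: buŋgeɲtʃom
Rule 2: no segment meets the rule's conditions; no change.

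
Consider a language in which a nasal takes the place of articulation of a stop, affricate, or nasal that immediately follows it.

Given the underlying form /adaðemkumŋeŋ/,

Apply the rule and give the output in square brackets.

/m/ before /k/ (velar) → [ŋ]
/m/ before /ŋ/ (velar) → [ŋ]

[adaðeŋkuŋŋeŋ]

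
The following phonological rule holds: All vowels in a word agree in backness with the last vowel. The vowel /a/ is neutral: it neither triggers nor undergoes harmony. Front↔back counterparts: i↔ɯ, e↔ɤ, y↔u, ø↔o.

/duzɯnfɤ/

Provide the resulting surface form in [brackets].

[duzɯnfɤ]

no segment meets the rule's conditions; no change.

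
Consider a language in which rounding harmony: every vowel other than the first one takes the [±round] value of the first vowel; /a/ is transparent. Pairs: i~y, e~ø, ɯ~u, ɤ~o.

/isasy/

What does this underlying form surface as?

/y/ harmonizes with /i/ ([-round]) → [i]

[isasi]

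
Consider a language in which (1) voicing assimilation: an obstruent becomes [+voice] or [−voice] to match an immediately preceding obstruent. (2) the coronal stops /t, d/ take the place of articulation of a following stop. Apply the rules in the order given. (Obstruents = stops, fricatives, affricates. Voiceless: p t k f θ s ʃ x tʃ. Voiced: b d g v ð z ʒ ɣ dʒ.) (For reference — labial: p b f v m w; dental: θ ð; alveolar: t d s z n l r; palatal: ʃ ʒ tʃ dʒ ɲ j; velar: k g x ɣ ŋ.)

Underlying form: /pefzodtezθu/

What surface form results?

Rule 1: /z/ after /f/ (voiceless) → [s]
Rule 1: /t/ after /d/ (voiced) → [d]
Rule 1: /θ/ after /z/ (voiced) → [ð]
After rule 1: pefsoddezðu
Rule 2: no segment meets the rule's conditions; no change.

[pefsoddezðu]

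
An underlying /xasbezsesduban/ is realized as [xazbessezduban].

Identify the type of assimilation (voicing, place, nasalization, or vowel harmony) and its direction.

voicing assimilation, regressive

/s/→[z] /z/→[s] /s/→[z].
Each target copies a feature from the following segment, so the direction is regressive.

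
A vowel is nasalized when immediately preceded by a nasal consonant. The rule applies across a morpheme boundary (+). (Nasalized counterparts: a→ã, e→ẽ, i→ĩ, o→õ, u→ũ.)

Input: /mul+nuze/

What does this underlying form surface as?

/u/ after nasal /m/ → [ũ]
/u/ after nasal /n/ → [ũ]

[mũl+nũze]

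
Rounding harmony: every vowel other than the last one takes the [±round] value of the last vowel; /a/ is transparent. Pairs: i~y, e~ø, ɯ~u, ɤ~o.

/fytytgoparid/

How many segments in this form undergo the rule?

3

/y/ harmonizes with /i/ ([-round]) → [i]
/y/ harmonizes with /i/ ([-round]) → [i]
/o/ harmonizes with /i/ ([-round]) → [ɤ]
3 segments change.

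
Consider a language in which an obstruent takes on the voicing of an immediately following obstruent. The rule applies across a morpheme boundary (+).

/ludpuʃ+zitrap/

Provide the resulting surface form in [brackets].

/d/ before /p/ (voiceless) → [t]
/ʃ/ before /z/ (voiced) → [ʒ]

[lutpuʒ+zitrap]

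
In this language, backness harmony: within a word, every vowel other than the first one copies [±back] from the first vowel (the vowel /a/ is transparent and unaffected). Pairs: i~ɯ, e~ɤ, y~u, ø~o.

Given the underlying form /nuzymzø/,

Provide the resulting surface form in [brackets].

/y/ harmonizes with /u/ ([+back]) → [u]
/ø/ harmonizes with /u/ ([+back]) → [o]

[nuzumzo]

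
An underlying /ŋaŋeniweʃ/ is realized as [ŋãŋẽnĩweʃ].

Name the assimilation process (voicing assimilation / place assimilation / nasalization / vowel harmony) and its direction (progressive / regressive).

/a/→[ã] /e/→[ẽ] /i/→[ĩ].
Each target copies a feature from the preceding segment, so the direction is progressive.

nasalization, progressive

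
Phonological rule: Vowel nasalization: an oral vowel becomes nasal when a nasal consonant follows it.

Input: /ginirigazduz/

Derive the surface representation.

/i/ before nasal /n/ → [ĩ]

[gĩnirigazduz]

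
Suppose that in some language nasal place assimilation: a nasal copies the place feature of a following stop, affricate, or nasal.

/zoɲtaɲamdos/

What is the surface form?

[zontaɲandos]

/ɲ/ before /t/ (alveolar) → [n]
/m/ before /d/ (alveolar) → [n]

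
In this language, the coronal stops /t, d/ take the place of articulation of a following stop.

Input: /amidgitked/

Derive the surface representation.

/d/ before /g/ (velar) → [g]
/t/ before /k/ (velar) → [k]

[amiggikked]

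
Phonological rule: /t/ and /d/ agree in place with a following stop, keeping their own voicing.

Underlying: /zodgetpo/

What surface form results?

[zoggeppo]

/d/ before /g/ (velar) → [g]
/t/ before /p/ (labial) → [p]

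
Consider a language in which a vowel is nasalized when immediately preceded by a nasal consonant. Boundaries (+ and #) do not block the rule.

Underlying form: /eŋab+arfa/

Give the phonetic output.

[eŋãb+arfa]

/a/ after nasal /ŋ/ → [ã]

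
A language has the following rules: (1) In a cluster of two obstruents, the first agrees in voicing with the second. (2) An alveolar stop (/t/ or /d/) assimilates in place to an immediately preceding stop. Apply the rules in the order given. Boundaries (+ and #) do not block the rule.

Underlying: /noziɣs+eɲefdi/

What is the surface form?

Rule 1: /ɣ/ before /s/ (voiceless) → [x]
Rule 1: /f/ before /d/ (voiced) → [v]
After rule 1: nozixs+eɲevdi
Rule 2: no segment meets the rule's conditions; no change.

[nozixs+eɲevdi]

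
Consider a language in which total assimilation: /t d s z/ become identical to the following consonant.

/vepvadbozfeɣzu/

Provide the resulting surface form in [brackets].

/d/ before /b/ → [b] (total assimilation)
/z/ before /f/ → [f] (total assimilation)

[vepvabboffeɣzu]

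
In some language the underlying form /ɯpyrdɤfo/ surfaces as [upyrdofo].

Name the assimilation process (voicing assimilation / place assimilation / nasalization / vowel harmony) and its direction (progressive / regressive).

/ɯ/→[u] /ɤ/→[o].
Vowels agree with the last vowel, so the harmony is regressive.

vowel harmony, regressive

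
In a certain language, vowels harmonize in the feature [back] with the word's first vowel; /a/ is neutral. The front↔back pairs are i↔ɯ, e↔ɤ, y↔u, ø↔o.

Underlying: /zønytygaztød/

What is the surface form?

no segment meets the rule's conditions; no change.

[zønytygaztød]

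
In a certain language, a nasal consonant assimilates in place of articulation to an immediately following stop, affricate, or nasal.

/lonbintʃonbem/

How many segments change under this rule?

/n/ before /b/ (labial) → [m]
/n/ before /tʃ/ (palatal) → [ɲ]
/n/ before /b/ (labial) → [m]
3 segments change.

3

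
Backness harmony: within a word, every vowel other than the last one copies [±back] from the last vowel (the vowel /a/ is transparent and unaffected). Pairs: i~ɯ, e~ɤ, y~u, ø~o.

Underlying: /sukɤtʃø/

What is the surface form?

[syketʃø]

/u/ harmonizes with /ø/ ([-back]) → [y]
/ɤ/ harmonizes with /ø/ ([-back]) → [e]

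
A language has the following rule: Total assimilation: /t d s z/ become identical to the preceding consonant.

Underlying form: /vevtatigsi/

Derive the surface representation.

[vevvatiggi]

/t/ after /v/ → [v] (total assimilation)
/s/ after /g/ → [g] (total assimilation)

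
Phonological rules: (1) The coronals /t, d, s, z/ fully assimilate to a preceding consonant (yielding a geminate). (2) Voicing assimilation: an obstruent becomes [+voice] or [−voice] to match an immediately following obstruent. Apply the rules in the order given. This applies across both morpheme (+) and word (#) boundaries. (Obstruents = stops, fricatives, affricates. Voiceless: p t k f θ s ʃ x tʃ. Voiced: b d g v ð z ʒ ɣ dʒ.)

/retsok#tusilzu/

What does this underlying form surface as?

[rettok#kusillu]

Rule 1: /s/ after /t/ → [t] (total assimilation)
Rule 1: /t/ after /k/ → [k] (total assimilation)
Rule 1: /z/ after /l/ → [l] (total assimilation)
After rule 1: rettok#kusillu
Rule 2: no segment meets the rule's conditions; no change.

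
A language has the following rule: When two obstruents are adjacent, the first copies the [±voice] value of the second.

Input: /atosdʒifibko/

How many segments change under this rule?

2

/s/ before /dʒ/ (voiced) → [z]
/b/ before /k/ (voiceless) → [p]
2 segments change.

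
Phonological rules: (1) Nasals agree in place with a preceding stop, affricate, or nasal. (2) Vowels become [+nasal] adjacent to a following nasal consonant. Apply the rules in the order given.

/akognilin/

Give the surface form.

Rule 1: /n/ after /g/ (velar) → [ŋ]
After rule 1: akogŋilin
Rule 2: /i/ before nasal /n/ → [ĩ]

[akogŋilĩn]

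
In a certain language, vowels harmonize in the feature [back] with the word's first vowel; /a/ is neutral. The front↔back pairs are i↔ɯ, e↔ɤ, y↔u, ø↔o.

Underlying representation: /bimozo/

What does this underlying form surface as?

[bimøzø]

/o/ harmonizes with /i/ ([-back]) → [ø]
/o/ harmonizes with /i/ ([-back]) → [ø]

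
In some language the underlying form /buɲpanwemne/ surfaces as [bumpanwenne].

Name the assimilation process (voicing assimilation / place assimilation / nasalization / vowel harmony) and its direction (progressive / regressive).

place assimilation, regressive

/ɲ/→[m] /m/→[n].
Each target copies a feature from the following segment, so the direction is regressive.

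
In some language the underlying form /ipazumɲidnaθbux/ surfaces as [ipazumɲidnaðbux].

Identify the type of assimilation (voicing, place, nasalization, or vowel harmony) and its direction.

voicing assimilation, regressive

/θ/→[ð].
Each target copies a feature from the following segment, so the direction is regressive.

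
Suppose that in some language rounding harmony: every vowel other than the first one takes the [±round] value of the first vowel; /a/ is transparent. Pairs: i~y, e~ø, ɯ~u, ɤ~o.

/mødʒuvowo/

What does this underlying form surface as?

[mødʒuvowo]

no segment meets the rule's conditions; no change.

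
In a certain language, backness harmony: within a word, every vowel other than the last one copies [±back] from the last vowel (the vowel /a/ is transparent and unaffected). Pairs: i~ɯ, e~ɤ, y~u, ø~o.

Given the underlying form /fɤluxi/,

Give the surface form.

/ɤ/ harmonizes with /i/ ([-back]) → [e]
/u/ harmonizes with /i/ ([-back]) → [y]

[felyxi]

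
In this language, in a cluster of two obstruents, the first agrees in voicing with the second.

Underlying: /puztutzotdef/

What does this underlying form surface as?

[pustudzoddef]

/z/ before /t/ (voiceless) → [s]
/t/ before /z/ (voiced) → [d]
/t/ before /d/ (voiced) → [d]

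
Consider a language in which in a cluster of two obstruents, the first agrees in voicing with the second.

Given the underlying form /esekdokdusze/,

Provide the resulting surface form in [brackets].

/k/ before /d/ (voiced) → [g]
/k/ before /d/ (voiced) → [g]
/s/ before /z/ (voiced) → [z]

[esegdogduzze]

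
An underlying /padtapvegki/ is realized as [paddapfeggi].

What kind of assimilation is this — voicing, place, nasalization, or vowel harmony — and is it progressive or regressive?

voicing assimilation, progressive

/t/→[d] /v/→[f] /k/→[g].
Each target copies a feature from the preceding segment, so the direction is progressive.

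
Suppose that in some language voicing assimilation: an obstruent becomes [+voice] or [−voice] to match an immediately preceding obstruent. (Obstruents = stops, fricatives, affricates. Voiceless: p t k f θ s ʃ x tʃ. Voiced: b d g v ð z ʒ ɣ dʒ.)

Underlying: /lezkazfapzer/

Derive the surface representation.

[lezgazvapser]

/k/ after /z/ (voiced) → [g]
/f/ after /z/ (voiced) → [v]
/z/ after /p/ (voiceless) → [s]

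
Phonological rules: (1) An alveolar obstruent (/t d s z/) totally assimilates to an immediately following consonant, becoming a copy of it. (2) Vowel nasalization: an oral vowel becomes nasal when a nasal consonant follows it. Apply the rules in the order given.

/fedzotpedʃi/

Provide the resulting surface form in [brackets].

[fezzoppeʃʃi]

Rule 1: /d/ before /z/ → [z] (total assimilation)
Rule 1: /t/ before /p/ → [p] (total assimilation)
Rule 1: /d/ before /ʃ/ → [ʃ] (total assimilation)
After rule 1: fezzoppeʃʃi
Rule 2: no segment meets the rule's conditions; no change.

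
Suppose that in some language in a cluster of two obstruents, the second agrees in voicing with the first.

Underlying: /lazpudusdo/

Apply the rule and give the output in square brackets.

/p/ after /z/ (voiced) → [b]
/d/ after /s/ (voiceless) → [t]

[lazbudusto]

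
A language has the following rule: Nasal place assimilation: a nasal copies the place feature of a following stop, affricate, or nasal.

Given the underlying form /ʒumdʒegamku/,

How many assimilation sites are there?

2

/m/ before /dʒ/ (palatal) → [ɲ]
/m/ before /k/ (velar) → [ŋ]
2 segments change.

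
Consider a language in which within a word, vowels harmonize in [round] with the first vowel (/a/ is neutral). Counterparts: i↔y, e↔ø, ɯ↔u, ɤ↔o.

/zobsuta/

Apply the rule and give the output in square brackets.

[zobsuta]

no segment meets the rule's conditions; no change.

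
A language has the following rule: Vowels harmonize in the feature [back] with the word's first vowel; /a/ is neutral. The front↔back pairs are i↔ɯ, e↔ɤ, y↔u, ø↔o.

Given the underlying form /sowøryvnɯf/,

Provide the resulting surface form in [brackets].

/ø/ harmonizes with /o/ ([+back]) → [o]
/y/ harmonizes with /o/ ([+back]) → [u]

[soworuvnɯf]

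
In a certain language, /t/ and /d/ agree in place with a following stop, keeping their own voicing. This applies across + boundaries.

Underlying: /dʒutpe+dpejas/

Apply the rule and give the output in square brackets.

/t/ before /p/ (labial) → [p]
/d/ before /p/ (labial) → [b]

[dʒuppe+bpejas]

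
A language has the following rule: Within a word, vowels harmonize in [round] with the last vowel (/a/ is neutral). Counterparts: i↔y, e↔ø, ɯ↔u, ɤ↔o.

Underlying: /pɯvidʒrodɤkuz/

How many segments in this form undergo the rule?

3

/ɯ/ harmonizes with /u/ ([+round]) → [u]
/i/ harmonizes with /u/ ([+round]) → [y]
/ɤ/ harmonizes with /u/ ([+round]) → [o]
3 segments change.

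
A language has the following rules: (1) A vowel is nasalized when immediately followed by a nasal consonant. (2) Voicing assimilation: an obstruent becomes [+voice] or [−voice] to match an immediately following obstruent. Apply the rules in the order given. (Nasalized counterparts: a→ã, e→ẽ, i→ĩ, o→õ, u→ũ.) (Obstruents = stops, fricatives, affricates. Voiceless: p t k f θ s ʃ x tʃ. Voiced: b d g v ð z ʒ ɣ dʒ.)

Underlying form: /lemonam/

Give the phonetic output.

Rule 1: /e/ before nasal /m/ → [ẽ]
Rule 1: /o/ before nasal /n/ → [õ]
Rule 1: /a/ before nasal /m/ → [ã]
After rule 1: lẽmõnãm
Rule 2: no segment meets the rule's conditions; no change.

[lẽmõnãm]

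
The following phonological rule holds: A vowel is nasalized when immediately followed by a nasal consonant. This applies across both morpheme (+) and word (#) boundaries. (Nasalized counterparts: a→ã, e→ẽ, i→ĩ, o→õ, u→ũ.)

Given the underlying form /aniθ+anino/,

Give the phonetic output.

/a/ before nasal /n/ → [ã]
/a/ before nasal /n/ → [ã]
/i/ before nasal /n/ → [ĩ]

[ãniθ+ãnĩno]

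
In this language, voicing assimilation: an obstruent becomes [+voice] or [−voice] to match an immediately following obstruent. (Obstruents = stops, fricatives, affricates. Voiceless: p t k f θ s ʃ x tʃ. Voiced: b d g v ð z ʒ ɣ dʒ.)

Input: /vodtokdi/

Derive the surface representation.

[vottogdi]

/d/ before /t/ (voiceless) → [t]
/k/ before /d/ (voiced) → [g]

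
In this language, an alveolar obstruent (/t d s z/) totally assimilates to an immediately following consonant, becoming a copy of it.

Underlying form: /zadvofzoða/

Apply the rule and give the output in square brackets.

/d/ before /v/ → [v] (total assimilation)

[zavvofzoða]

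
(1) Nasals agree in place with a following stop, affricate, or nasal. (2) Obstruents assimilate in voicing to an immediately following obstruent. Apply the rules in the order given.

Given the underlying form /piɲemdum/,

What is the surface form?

[piɲendum]

Rule 1: /m/ before /d/ (alveolar) → [n]
After rule 1: piɲendum
Rule 2: no segment meets the rule's conditions; no change.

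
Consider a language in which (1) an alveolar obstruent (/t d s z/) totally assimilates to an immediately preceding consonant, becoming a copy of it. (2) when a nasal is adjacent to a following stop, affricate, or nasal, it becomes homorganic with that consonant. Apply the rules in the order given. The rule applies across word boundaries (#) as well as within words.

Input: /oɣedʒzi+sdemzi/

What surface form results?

[oɣedʒdʒi+ssemmi]

Rule 1: /z/ after /dʒ/ → [dʒ] (total assimilation)
Rule 1: /d/ after /s/ → [s] (total assimilation)
Rule 1: /z/ after /m/ → [m] (total assimilation)
After rule 1: oɣedʒdʒi+ssemmi
Rule 2: no segment meets the rule's conditions; no change.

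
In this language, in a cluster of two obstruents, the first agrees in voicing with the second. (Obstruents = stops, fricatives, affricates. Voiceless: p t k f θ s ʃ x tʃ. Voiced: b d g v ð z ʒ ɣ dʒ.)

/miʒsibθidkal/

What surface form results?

[miʃsipθitkal]

/ʒ/ before /s/ (voiceless) → [ʃ]
/b/ before /θ/ (voiceless) → [p]
/d/ before /k/ (voiceless) → [t]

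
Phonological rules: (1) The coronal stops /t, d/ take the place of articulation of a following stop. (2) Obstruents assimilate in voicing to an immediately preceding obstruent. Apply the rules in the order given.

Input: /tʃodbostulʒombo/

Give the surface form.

[tʃobbostulʒombo]

Rule 1: /d/ before /b/ (labial) → [b]
After rule 1: tʃobbostulʒombo
Rule 2: no segment meets the rule's conditions; no change.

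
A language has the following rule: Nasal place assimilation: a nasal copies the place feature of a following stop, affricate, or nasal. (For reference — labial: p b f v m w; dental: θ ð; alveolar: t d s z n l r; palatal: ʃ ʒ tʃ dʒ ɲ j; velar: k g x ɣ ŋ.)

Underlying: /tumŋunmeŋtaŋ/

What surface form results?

[tuŋŋummentaŋ]

/m/ before /ŋ/ (velar) → [ŋ]
/n/ before /m/ (labial) → [m]
/ŋ/ before /t/ (alveolar) → [n]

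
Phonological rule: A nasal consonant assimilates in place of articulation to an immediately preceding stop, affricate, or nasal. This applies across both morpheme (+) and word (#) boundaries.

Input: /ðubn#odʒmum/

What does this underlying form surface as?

/n/ after /b/ (labial) → [m]
/m/ after /dʒ/ (palatal) → [ɲ]

[ðubm#odʒɲum]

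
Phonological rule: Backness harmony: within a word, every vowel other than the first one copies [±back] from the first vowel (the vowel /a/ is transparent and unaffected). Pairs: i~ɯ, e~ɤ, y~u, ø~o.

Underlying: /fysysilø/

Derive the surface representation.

no segment meets the rule's conditions; no change.

[fysysilø]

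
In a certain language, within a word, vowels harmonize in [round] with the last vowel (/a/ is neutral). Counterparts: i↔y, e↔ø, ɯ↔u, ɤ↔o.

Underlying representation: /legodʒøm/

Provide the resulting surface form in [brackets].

[løgodʒøm]

/e/ harmonizes with /ø/ ([+round]) → [ø]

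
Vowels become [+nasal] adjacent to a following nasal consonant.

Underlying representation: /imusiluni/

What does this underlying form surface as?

/i/ before nasal /m/ → [ĩ]
/u/ before nasal /n/ → [ũ]

[ĩmusilũni]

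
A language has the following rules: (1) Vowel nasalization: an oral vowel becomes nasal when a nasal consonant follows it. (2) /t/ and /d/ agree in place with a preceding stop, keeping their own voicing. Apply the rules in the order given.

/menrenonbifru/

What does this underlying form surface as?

[mẽnrẽnõnbifru]

Rule 1: /e/ before nasal /n/ → [ẽ]
Rule 1: /e/ before nasal /n/ → [ẽ]
Rule 1: /o/ before nasal /n/ → [õ]
After rule 1: mẽnrẽnõnbifru
Rule 2: no segment meets the rule's conditions; no change.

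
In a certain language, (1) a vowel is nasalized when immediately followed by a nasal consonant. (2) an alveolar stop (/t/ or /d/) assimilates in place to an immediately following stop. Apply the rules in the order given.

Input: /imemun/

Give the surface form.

[ĩmẽmũn]

Rule 1: /i/ before nasal /m/ → [ĩ]
Rule 1: /e/ before nasal /m/ → [ẽ]
Rule 1: /u/ before nasal /n/ → [ũ]
After rule 1: ĩmẽmũn
Rule 2: no segment meets the rule's conditions; no change.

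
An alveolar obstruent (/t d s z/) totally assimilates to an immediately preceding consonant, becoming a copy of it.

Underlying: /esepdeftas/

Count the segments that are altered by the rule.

2

/d/ after /p/ → [p] (total assimilation)
/t/ after /f/ → [f] (total assimilation)
2 segments change.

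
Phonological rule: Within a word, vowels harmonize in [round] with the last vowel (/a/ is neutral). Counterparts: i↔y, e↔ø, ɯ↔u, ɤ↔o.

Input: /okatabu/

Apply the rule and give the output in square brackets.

[okatabu]

no segment meets the rule's conditions; no change.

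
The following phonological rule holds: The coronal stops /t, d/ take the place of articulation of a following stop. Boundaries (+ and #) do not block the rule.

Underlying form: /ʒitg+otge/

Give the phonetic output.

[ʒikg+okge]

/t/ before /g/ (velar) → [k]
/t/ before /g/ (velar) → [k]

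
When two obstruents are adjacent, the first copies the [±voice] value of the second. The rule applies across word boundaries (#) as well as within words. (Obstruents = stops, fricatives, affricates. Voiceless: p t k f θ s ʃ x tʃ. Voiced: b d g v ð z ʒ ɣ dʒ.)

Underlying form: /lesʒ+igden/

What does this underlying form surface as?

/s/ before /ʒ/ (voiced) → [z]

[lezʒ+igden]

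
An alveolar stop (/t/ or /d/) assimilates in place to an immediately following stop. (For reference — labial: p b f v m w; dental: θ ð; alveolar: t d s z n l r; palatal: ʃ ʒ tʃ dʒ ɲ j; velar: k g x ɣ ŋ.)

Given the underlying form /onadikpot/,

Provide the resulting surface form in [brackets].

[onadikpot]

no segment meets the rule's conditions; no change.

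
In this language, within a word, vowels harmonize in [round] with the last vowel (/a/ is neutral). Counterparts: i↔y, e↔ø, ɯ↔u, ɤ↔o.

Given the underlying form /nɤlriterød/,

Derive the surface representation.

/ɤ/ harmonizes with /ø/ ([+round]) → [o]
/i/ harmonizes with /ø/ ([+round]) → [y]
/e/ harmonizes with /ø/ ([+round]) → [ø]

[nolrytørød]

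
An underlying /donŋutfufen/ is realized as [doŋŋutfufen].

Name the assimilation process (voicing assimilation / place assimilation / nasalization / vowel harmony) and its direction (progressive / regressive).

place assimilation, regressive

/n/→[ŋ].
Each target copies a feature from the following segment, so the direction is regressive.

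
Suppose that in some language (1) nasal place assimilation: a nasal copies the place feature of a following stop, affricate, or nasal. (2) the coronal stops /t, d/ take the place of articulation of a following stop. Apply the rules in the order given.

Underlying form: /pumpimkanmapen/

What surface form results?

[pumpiŋkammapen]

Rule 1: /m/ before /k/ (velar) → [ŋ]
Rule 1: /n/ before /m/ (labial) → [m]
After rule 1: pumpiŋkammapen
Rule 2: no segment meets the rule's conditions; no change.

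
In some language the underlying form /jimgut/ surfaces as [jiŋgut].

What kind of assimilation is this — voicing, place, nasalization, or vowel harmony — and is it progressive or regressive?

place assimilation, regressive

/m/→[ŋ].
Each target copies a feature from the following segment, so the direction is regressive.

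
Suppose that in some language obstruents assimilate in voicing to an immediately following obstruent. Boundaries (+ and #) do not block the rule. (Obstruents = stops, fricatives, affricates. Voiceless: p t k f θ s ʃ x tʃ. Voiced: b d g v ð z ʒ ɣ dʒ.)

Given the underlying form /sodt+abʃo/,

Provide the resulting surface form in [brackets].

[sott+apʃo]

/d/ before /t/ (voiceless) → [t]
/b/ before /ʃ/ (voiceless) → [p]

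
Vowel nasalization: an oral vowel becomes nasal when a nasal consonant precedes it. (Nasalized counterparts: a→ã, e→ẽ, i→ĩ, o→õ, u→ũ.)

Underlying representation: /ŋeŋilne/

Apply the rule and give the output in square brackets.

[ŋẽŋĩlnẽ]

/e/ after nasal /ŋ/ → [ẽ]
/i/ after nasal /ŋ/ → [ĩ]
/e/ after nasal /n/ → [ẽ]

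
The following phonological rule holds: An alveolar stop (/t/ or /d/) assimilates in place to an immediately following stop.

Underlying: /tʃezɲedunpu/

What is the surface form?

no segment meets the rule's conditions; no change.

[tʃezɲedunpu]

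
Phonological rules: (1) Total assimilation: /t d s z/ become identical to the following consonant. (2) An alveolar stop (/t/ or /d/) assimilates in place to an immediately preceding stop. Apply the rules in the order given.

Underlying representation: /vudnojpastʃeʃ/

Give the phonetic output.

[vunnojpatʃtʃeʃ]

Rule 1: /d/ before /n/ → [n] (total assimilation)
Rule 1: /s/ before /tʃ/ → [tʃ] (total assimilation)
After rule 1: vunnojpatʃtʃeʃ
Rule 2: no segment meets the rule's conditions; no change.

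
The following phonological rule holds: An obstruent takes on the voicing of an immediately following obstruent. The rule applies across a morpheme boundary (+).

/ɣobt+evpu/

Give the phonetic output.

[ɣopt+efpu]

/b/ before /t/ (voiceless) → [p]
/v/ before /p/ (voiceless) → [f]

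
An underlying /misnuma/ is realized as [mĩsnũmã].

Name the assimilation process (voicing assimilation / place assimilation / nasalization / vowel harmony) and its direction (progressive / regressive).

nasalization, progressive

/i/→[ĩ] /u/→[ũ] /a/→[ã].
Each target copies a feature from the preceding segment, so the direction is progressive.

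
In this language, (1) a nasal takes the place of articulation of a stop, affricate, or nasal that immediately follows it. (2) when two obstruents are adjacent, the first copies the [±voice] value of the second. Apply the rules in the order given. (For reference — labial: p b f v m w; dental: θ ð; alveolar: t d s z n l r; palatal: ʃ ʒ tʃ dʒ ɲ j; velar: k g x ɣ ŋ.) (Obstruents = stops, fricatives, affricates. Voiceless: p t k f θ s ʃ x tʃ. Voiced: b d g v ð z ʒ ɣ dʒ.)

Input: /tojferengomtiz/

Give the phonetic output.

[tojfereŋgontiz]

Rule 1: /n/ before /g/ (velar) → [ŋ]
Rule 1: /m/ before /t/ (alveolar) → [n]
After rule 1: tojfereŋgontiz
Rule 2: no segment meets the rule's conditions; no change.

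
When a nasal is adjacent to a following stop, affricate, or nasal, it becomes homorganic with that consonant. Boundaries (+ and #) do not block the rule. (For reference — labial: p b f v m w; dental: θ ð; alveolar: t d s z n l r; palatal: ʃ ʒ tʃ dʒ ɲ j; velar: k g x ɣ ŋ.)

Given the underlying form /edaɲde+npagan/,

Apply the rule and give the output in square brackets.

[edande+mpagan]

/ɲ/ before /d/ (alveolar) → [n]
/n/ before /p/ (labial) → [m]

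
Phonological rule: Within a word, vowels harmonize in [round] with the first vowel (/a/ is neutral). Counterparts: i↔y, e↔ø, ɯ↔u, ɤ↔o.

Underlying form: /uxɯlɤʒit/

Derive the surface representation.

/ɯ/ harmonizes with /u/ ([+round]) → [u]
/ɤ/ harmonizes with /u/ ([+round]) → [o]
/i/ harmonizes with /u/ ([+round]) → [y]

[uxuloʒyt]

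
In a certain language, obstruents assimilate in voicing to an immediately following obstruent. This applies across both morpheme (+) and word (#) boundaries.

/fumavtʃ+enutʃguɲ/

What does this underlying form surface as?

[fumaftʃ+enudʒguɲ]

/v/ before /tʃ/ (voiceless) → [f]
/tʃ/ before /g/ (voiced) → [dʒ]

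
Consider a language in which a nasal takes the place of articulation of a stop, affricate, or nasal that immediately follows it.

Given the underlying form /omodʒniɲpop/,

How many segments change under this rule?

1

/ɲ/ before /p/ (labial) → [m]
1 segment changes.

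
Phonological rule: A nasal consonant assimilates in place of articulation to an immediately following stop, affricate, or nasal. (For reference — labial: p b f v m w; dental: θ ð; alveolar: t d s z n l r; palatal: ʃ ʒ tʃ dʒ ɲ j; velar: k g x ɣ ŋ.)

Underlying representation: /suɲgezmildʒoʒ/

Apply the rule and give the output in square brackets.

[suŋgezmildʒoʒ]

/ɲ/ before /g/ (velar) → [ŋ]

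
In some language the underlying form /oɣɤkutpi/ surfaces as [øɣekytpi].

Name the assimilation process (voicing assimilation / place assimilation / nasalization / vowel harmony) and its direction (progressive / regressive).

/o/→[ø] /ɤ/→[e] /u/→[y].
Vowels agree with the last vowel, so the harmony is regressive.

vowel harmony, regressive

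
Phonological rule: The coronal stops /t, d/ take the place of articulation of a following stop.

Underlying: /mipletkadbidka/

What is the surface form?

[miplekkabbigka]

/t/ before /k/ (velar) → [k]
/d/ before /b/ (labial) → [b]
/d/ before /k/ (velar) → [g]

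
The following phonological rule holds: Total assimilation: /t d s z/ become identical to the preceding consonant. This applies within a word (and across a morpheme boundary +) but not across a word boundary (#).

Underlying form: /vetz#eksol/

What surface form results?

[vett#ekkol]

/z/ after /t/ → [t] (total assimilation)
/s/ after /k/ → [k] (total assimilation)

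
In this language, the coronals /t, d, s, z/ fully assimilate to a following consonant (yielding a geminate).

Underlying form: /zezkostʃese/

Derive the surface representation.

/z/ before /k/ → [k] (total assimilation)
/s/ before /tʃ/ → [tʃ] (total assimilation)

[zekkotʃtʃese]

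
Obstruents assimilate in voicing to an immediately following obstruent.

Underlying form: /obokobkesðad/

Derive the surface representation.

[obokopkezðad]

/b/ before /k/ (voiceless) → [p]
/s/ before /ð/ (voiced) → [z]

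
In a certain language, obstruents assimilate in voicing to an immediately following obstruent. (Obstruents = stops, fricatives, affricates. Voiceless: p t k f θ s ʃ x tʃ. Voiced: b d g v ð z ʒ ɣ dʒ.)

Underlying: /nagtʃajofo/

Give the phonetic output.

[naktʃajofo]

/g/ before /tʃ/ (voiceless) → [k]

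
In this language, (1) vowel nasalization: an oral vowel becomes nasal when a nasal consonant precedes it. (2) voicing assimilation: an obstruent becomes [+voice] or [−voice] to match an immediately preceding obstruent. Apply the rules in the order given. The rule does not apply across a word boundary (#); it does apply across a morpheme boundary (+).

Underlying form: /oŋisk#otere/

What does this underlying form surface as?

Rule 1: /i/ after nasal /ŋ/ → [ĩ]
After rule 1: oŋĩsk#otere
Rule 2: no segment meets the rule's conditions; no change.

[oŋĩsk#otere]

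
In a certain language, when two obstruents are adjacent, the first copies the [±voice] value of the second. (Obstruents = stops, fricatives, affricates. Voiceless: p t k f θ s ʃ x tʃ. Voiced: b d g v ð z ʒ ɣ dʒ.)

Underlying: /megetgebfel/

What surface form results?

/t/ before /g/ (voiced) → [d]
/b/ before /f/ (voiceless) → [p]

[megedgepfel]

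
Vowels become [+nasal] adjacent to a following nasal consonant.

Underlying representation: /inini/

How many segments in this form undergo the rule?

/i/ before nasal /n/ → [ĩ]
/i/ before nasal /n/ → [ĩ]
2 segments change.

2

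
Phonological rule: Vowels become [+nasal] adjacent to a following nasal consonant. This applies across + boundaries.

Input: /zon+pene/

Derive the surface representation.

[zõn+pẽne]

/o/ before nasal /n/ → [õ]
/e/ before nasal /n/ → [ẽ]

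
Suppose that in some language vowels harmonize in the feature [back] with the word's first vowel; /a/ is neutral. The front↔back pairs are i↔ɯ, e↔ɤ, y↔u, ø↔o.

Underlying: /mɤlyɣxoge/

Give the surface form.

/y/ harmonizes with /ɤ/ ([+back]) → [u]
/e/ harmonizes with /ɤ/ ([+back]) → [ɤ]

[mɤluɣxogɤ]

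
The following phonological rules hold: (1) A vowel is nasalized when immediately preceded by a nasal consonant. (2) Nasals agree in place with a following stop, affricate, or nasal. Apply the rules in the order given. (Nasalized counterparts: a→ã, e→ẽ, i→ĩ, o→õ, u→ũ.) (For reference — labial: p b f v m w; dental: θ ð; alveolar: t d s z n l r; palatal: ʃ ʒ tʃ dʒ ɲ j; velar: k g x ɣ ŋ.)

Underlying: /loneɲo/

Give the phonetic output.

Rule 1: /e/ after nasal /n/ → [ẽ]
Rule 1: /o/ after nasal /ɲ/ → [õ]
After rule 1: lonẽɲõ
Rule 2: no segment meets the rule's conditions; no change.

[lonẽɲõ]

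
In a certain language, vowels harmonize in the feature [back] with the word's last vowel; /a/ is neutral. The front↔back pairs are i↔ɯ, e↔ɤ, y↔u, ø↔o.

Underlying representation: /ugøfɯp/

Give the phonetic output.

[ugofɯp]

/ø/ harmonizes with /ɯ/ ([+back]) → [o]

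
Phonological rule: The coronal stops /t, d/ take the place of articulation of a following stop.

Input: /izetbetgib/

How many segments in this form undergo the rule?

2

/t/ before /b/ (labial) → [p]
/t/ before /g/ (velar) → [k]
2 segments change.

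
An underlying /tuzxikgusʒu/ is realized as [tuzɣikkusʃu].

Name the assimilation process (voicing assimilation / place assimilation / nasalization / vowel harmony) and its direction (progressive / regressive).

voicing assimilation, progressive

/x/→[ɣ] /g/→[k] /ʒ/→[ʃ].
Each target copies a feature from the preceding segment, so the direction is progressive.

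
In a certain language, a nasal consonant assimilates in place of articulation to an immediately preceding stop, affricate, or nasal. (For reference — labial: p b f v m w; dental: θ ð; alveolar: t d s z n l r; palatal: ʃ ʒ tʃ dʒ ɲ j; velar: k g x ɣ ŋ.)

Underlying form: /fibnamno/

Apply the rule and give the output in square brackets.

/n/ after /b/ (labial) → [m]
/n/ after /m/ (labial) → [m]

[fibmammo]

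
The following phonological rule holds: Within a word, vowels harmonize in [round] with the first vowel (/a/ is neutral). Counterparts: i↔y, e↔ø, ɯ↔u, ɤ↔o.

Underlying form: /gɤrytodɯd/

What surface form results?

/y/ harmonizes with /ɤ/ ([-round]) → [i]
/o/ harmonizes with /ɤ/ ([-round]) → [ɤ]

[gɤritɤdɯd]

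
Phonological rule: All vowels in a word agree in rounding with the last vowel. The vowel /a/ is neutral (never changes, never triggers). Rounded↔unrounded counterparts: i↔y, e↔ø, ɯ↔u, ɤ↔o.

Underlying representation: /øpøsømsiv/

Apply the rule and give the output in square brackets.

/ø/ harmonizes with /i/ ([-round]) → [e]
/ø/ harmonizes with /i/ ([-round]) → [e]
/ø/ harmonizes with /i/ ([-round]) → [e]

[epesemsiv]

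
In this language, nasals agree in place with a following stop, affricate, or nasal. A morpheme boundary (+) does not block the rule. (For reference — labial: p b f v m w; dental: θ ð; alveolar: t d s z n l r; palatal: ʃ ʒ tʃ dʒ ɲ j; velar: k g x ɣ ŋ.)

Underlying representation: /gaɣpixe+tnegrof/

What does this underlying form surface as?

[gaɣpixe+tnegrof]

no segment meets the rule's conditions; no change.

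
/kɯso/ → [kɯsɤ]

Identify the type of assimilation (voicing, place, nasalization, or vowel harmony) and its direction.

/o/→[ɤ].
Vowels agree with the first vowel, so the harmony is progressive.

vowel harmony, progressive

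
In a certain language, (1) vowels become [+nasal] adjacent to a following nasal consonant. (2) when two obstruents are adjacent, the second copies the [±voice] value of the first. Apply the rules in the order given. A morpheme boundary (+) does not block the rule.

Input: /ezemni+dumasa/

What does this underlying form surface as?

[ezẽmni+dũmasa]

Rule 1: /e/ before nasal /m/ → [ẽ]
Rule 1: /u/ before nasal /m/ → [ũ]
After rule 1: ezẽmni+dũmasa
Rule 2: no segment meets the rule's conditions; no change.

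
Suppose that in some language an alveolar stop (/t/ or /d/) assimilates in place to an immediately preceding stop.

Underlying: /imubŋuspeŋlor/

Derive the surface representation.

[imubŋuspeŋlor]

no segment meets the rule's conditions; no change.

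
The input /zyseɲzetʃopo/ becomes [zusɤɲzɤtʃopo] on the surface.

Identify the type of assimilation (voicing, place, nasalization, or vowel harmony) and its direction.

/y/→[u] /e/→[ɤ] /e/→[ɤ].
Vowels agree with the last vowel, so the harmony is regressive.

vowel harmony, regressive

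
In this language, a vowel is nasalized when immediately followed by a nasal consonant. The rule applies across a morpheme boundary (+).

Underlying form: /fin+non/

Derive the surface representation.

/i/ before nasal /n/ → [ĩ]
/o/ before nasal /n/ → [õ]

[fĩn+nõn]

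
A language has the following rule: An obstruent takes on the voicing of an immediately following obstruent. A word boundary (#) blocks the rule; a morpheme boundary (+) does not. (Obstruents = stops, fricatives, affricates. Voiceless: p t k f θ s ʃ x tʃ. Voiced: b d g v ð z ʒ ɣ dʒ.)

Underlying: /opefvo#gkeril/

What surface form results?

/f/ before /v/ (voiced) → [v]
/g/ before /k/ (voiceless) → [k]

[opevvo#kkeril]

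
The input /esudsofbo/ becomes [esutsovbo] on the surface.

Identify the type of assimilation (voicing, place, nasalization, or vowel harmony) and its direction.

voicing assimilation, regressive

/d/→[t] /f/→[v].
Each target copies a feature from the following segment, so the direction is regressive.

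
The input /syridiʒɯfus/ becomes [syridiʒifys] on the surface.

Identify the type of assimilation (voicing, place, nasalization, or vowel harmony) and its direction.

/ɯ/→[i] /u/→[y].
Vowels agree with the first vowel, so the harmony is progressive.

vowel harmony, progressive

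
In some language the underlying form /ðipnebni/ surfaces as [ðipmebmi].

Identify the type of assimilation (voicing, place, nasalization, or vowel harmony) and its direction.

place assimilation, progressive

/n/→[m] /n/→[m].
Each target copies a feature from the preceding segment, so the direction is progressive.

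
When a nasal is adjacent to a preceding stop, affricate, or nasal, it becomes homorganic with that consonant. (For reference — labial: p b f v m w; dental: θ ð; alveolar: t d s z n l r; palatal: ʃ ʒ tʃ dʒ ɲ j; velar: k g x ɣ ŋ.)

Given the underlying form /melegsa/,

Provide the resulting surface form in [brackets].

no segment meets the rule's conditions; no change.

[melegsa]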